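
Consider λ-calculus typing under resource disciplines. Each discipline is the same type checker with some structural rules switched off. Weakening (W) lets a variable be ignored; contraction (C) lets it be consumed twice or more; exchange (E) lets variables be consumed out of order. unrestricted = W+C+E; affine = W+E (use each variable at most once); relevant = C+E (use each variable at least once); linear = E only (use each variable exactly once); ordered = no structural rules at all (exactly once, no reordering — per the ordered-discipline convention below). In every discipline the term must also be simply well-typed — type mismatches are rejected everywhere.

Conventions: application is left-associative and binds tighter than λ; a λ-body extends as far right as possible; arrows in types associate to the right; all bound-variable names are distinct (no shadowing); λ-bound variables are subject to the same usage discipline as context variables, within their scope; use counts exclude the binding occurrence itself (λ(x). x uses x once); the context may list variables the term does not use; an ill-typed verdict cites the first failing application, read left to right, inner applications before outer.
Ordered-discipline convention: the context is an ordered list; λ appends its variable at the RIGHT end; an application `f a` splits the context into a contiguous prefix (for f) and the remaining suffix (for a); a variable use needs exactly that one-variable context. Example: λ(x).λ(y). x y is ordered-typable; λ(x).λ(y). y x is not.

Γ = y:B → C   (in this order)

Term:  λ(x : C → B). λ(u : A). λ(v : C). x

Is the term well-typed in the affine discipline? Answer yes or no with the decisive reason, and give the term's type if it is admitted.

yes — y, x, u, v: no repeats, contraction unneeded; term : (C → B) → A → C → C → B
variable uses: y: 0; x [bound]: 1; u [bound]: 0; v [bound]: 0
use order (left to right): x
typing: well-typed at (C → B) → A → C → C → B
all disciplines: ordered ✗; linear ✗; affine ✓; relevant ✗; unrestricted ✓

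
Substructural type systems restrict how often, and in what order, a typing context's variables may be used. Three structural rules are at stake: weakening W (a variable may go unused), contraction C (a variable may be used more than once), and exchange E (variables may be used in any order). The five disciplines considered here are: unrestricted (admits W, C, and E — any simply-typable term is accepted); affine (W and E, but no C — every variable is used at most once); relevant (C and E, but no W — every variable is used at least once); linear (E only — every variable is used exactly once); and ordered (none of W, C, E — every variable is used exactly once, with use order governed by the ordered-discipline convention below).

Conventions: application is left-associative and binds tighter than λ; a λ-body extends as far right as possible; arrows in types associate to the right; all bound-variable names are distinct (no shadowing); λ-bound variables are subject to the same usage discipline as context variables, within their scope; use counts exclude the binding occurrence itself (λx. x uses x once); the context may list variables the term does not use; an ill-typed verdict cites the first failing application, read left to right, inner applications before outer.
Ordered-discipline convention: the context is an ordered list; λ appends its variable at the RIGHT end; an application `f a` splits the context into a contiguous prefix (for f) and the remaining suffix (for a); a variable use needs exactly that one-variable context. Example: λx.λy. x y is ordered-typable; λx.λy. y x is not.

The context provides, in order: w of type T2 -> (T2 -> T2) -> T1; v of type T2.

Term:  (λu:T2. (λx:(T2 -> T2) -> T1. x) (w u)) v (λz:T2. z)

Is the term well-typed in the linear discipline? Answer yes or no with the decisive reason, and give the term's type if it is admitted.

yes — exactly-once usage across w, v, u, x, z; term : T1
use counts: w: 1, v: 1, u (bound): 1, x (bound): 1, z (bound): 1
order of uses: x, w, u, v, z
typing: well-typed at T1
per-discipline verdicts: ordered ✓ · linear ✓ · affine ✓ · relevant ✓ · unrestricted ✓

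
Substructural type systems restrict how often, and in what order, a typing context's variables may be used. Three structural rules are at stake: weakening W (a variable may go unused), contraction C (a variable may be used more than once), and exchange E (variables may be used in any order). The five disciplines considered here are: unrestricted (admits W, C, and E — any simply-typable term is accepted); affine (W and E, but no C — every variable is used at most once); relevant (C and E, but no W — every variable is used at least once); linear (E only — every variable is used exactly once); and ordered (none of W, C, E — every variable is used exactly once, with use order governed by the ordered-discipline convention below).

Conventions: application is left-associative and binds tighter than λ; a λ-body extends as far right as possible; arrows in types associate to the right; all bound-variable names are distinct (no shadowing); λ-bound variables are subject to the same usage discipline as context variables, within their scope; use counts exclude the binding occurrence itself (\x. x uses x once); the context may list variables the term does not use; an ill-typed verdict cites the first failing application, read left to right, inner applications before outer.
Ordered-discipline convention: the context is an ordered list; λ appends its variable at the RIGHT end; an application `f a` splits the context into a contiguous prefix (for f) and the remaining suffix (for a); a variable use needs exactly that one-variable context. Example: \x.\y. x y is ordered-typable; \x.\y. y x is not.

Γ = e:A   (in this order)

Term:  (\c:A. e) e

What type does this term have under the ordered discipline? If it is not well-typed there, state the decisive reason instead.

not well-typed under ordered — repeated use of e ×2; needs weakening: c unused
usage: e ×2; c (bound) ×0
left-to-right use order: e, e
typing: the term checks, with type A
per-discipline verdicts: ordered ✗ · linear ✗ · affine ✗ · relevant ✗ · unrestricted ✓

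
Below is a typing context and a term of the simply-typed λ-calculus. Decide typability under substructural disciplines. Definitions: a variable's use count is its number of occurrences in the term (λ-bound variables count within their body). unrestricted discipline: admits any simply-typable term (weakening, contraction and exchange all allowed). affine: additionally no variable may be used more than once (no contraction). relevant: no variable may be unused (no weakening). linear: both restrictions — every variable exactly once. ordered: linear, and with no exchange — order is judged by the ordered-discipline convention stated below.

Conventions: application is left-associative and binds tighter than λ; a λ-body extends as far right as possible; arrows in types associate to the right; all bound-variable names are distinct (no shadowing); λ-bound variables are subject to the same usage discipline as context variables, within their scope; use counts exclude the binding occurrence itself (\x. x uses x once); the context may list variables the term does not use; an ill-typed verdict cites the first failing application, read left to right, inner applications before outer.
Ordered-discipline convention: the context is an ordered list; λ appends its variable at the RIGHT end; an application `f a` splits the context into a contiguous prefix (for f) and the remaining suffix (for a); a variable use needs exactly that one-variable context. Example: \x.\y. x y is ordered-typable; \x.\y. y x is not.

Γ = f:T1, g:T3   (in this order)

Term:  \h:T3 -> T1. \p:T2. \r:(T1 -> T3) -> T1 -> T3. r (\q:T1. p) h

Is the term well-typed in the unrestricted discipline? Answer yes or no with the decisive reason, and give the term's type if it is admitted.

no — not simply typable
usage: f ×0; g ×0; h (λ-bound) ×1; p (λ-bound) ×1; r (λ-bound) ×1; q (λ-bound) ×0
left-to-right use order: r, p, h
typing: ill-typed: a function awaiting T1 -> T3 gets T1 -> T2
across the five disciplines: ordered ✗; linear ✗; affine ✗; relevant ✗; unrestricted ✗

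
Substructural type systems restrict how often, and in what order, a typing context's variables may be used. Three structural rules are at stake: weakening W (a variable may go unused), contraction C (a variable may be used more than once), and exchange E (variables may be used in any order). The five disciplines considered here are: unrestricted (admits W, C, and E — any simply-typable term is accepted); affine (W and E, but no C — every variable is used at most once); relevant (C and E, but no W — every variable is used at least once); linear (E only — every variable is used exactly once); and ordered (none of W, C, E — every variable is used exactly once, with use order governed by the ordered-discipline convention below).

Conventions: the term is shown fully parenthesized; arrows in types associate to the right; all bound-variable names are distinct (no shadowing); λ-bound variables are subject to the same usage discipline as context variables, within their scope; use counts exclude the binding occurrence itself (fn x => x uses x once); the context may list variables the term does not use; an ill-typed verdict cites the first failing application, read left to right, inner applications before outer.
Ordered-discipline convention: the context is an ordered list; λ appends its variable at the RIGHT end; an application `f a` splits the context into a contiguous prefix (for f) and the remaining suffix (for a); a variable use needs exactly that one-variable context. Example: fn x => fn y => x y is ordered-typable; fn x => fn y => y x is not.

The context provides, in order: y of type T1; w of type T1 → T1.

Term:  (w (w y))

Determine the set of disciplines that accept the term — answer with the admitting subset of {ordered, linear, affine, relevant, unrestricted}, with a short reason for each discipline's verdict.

admitted by: relevant, unrestricted
variable uses: y ×1; w ×2
use order (left to right): w, w, y
typing: well-typed at T1
ordered: ✗, needs contraction — w ×2
linear: ✗, needs contraction — w ×2
affine: ✗, needs contraction — w ×2
relevant: ✓, at least one use each (y, w)
unrestricted: ✓, simply typable at T1; W, C, E all held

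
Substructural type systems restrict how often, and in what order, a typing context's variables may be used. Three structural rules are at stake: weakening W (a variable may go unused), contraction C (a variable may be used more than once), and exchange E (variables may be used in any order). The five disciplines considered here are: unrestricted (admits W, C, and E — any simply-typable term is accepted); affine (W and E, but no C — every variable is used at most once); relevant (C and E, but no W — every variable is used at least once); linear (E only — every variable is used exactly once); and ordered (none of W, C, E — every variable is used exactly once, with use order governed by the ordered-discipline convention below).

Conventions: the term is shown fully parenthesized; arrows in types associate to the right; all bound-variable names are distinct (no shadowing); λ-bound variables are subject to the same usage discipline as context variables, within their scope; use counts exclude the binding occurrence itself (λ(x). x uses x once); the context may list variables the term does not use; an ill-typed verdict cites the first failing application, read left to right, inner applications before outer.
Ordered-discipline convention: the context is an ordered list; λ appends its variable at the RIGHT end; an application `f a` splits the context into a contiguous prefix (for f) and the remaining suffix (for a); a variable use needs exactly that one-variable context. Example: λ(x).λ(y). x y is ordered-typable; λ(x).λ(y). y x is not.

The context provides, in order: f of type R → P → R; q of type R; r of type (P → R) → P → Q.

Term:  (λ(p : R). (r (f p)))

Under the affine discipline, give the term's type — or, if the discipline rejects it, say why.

term : R → P → Q
usage: f ×1; q ×0; r ×1; p (bound) ×1
order of uses: r, f, p
typing: ✓ — R → P → Q
across the five disciplines: ordered ✗ · linear ✗ · affine ✓ · relevant ✗ · unrestricted ✓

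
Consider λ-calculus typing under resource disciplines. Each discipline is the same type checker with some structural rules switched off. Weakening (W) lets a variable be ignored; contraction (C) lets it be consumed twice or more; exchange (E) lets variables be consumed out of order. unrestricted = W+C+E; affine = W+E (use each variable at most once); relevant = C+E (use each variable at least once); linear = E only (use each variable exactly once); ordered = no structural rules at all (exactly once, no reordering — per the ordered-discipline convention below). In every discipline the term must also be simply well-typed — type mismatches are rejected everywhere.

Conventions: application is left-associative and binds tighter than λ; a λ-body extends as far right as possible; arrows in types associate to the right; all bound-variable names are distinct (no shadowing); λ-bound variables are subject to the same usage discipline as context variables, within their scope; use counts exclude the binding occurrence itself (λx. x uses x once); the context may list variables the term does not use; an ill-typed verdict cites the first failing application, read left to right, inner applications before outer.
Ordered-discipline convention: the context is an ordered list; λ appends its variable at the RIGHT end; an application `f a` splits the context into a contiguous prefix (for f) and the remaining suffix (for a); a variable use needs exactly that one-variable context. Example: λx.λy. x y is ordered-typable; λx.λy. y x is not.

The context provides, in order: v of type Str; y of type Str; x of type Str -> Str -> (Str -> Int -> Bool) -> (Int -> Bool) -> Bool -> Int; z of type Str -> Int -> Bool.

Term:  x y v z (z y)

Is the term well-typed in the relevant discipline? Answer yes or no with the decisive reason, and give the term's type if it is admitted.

yes — at least one use each (v, y, x, z); term : Bool -> Int
counts: v: 1×; y: 2×; x: 1×; z: 2×
uses in reading order: x, y, v, z, z, y
typing: ✓ — Bool -> Int
summary: ordered ✗, linear ✗, affine ✗, relevant ✓, unrestricted ✓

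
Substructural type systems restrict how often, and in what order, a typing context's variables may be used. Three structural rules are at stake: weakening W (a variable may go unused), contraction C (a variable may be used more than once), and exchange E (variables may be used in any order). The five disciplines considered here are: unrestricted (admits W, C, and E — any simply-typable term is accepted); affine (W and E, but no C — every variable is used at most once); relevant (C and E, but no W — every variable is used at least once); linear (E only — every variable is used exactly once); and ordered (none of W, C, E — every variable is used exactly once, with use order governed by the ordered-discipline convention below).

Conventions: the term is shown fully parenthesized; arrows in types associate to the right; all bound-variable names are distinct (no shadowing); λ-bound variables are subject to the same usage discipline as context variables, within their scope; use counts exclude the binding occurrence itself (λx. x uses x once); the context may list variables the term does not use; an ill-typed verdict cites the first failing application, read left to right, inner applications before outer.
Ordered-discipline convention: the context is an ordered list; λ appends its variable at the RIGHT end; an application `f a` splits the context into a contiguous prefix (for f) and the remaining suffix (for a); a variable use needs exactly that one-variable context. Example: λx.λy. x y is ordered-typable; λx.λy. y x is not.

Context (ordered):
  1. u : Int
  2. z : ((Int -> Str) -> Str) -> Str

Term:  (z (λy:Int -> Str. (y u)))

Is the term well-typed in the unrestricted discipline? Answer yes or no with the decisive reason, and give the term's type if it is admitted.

yes — simply typable at Str; W, C, E all held; term : Str
counts: u=1; z=1; y (bound)=1
use order (left to right): z, y, u
typing: the term checks, with type Str
per-discipline verdicts: ordered ✗, linear ✓, affine ✓, relevant ✓, unrestricted ✓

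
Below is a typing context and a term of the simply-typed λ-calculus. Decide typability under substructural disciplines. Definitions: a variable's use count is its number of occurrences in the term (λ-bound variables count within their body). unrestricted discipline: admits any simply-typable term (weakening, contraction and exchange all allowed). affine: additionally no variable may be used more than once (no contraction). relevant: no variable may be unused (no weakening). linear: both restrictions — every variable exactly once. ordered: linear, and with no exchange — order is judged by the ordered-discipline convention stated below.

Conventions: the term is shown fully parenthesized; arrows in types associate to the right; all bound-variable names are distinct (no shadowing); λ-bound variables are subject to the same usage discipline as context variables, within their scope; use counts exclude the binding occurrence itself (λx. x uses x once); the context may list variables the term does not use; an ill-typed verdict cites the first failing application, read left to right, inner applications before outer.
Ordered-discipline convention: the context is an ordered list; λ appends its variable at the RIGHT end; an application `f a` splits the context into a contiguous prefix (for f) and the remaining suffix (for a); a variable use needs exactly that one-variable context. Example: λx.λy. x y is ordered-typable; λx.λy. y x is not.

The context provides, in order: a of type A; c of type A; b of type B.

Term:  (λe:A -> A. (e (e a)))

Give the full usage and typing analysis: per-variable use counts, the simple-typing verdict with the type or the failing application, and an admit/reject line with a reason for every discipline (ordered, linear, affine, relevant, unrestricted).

usage: a=1, c=0, b=0, e [bound]=2
use order (left to right): e, e, a
typing: ✓ — (A -> A) -> A
ordered ✗ (repeated use of e ×2; c, b left unused)
linear ✗ (repeated use of e ×2; c, b left unused)
affine ✗ (repeated use of e ×2)
relevant ✗ (c, b left unused)
unrestricted ✓ (well-typed at (A -> A) -> A; no restrictions here)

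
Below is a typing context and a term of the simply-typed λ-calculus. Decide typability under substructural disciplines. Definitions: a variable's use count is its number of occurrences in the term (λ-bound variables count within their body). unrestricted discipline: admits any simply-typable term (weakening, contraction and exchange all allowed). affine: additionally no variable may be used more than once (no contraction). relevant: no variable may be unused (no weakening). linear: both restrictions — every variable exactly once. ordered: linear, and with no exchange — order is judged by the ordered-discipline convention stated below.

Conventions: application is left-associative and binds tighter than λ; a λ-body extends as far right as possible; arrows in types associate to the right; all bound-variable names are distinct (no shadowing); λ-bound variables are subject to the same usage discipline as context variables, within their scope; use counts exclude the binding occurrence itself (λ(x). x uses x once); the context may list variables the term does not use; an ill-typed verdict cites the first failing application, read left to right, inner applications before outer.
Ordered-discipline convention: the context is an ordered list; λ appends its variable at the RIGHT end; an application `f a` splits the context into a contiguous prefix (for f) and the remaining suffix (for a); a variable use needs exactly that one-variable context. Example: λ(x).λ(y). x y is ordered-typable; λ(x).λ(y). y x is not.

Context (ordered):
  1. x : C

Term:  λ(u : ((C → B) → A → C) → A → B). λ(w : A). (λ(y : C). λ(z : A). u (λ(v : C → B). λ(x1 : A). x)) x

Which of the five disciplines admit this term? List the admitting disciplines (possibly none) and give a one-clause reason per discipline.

accepted by: unrestricted
usage: x ×2, u (λ-bound) ×1, w (λ-bound) ×0, y (λ-bound) ×0, z (λ-bound) ×0, v (λ-bound) ×0, x1 (λ-bound) ×0
order of uses: u, x, x
typing: well-typed — term : (((C → B) → A → C) → A → B) → A → A → A → B
ordered: ✗, repeated use of x ×2; needs weakening: w, y, z, v, x1 unused
linear: ✗, repeated use of x ×2; needs weakening: w, y, z, v, x1 unused
affine: ✗, repeated use of x ×2
relevant: ✗, needs weakening: w, y, z, v, x1 unused
unrestricted: ✓, typability at (((C → B) → A → C) → A → B) → A → A → A → B is all that's needed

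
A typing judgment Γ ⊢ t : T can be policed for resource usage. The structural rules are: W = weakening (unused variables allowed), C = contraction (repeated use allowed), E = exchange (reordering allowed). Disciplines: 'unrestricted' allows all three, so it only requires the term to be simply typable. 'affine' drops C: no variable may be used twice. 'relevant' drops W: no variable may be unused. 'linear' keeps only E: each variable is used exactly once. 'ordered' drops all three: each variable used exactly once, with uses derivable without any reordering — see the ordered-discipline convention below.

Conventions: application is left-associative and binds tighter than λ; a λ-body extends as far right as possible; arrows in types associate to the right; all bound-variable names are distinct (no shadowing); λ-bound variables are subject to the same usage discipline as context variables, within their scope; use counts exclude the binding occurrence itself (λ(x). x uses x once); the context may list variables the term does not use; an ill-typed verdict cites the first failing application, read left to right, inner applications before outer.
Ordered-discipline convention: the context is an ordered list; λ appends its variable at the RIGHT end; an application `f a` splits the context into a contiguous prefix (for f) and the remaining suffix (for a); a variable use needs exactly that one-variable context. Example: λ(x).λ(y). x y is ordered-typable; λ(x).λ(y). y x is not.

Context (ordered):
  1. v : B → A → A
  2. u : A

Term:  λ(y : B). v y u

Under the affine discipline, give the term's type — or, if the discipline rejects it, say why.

term : B → A
usage: v: 1; u: 1; y (λ-bound): 1
order of uses: v, y, u
typing: well-typed — term : B → A
per-discipline verdicts: ordered ✗ · linear ✓ · affine ✓ · relevant ✓ · unrestricted ✓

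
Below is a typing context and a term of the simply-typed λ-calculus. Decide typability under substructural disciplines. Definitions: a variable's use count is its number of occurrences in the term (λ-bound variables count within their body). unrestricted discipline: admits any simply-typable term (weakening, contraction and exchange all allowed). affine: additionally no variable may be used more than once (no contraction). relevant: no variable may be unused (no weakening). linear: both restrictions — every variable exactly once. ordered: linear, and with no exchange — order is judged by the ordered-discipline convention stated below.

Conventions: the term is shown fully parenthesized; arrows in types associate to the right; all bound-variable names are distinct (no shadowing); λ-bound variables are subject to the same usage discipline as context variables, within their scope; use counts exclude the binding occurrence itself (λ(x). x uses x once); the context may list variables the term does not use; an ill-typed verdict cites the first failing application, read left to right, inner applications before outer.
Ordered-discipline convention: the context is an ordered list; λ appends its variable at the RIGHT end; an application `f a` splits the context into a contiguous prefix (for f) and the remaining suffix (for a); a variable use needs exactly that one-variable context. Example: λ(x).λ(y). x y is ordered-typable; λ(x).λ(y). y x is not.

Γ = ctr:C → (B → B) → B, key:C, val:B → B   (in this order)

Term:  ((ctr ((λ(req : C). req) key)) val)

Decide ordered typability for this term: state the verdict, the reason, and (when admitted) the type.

yes — ctr, key, val, req once each; derivable with no W/C/E; term : B
variable uses: ctr: 1, key: 1, val: 1, req [bound]: 1
order of uses: ctr, req, key, val
typing: ✓ — B
per-discipline verdicts: ordered ✓, linear ✓, affine ✓, relevant ✓, unrestricted ✓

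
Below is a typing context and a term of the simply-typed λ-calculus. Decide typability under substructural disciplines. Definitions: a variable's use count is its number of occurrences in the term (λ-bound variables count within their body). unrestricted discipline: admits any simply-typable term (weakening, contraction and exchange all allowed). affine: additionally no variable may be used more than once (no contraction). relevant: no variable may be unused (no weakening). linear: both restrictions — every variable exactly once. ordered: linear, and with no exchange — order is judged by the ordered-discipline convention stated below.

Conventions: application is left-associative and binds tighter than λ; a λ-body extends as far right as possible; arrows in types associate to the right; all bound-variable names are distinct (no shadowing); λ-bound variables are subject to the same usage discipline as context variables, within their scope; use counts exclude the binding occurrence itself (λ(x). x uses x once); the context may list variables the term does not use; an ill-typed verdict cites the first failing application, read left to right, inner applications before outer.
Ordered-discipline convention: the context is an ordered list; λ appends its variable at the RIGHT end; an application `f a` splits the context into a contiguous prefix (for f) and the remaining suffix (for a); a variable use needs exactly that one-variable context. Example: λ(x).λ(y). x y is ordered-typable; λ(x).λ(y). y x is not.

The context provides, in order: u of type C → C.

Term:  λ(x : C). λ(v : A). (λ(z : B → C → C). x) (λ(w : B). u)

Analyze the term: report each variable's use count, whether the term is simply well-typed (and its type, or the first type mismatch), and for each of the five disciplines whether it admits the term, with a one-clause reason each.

usage: u: 1×, x (bound): 1×, v (bound): 0×, z (bound): 0×, w (bound): 0×
order of uses: x, u
typing: well-typed — term : C → A → C
ordered: ✗ — v, z, w left unused
linear: ✗ — v, z, w left unused
affine: ✓ — at most one use each (u, x, v, z, w)
relevant: ✗ — v, z, w left unused
unrestricted: ✓ — well-typed at C → A → C; no restrictions here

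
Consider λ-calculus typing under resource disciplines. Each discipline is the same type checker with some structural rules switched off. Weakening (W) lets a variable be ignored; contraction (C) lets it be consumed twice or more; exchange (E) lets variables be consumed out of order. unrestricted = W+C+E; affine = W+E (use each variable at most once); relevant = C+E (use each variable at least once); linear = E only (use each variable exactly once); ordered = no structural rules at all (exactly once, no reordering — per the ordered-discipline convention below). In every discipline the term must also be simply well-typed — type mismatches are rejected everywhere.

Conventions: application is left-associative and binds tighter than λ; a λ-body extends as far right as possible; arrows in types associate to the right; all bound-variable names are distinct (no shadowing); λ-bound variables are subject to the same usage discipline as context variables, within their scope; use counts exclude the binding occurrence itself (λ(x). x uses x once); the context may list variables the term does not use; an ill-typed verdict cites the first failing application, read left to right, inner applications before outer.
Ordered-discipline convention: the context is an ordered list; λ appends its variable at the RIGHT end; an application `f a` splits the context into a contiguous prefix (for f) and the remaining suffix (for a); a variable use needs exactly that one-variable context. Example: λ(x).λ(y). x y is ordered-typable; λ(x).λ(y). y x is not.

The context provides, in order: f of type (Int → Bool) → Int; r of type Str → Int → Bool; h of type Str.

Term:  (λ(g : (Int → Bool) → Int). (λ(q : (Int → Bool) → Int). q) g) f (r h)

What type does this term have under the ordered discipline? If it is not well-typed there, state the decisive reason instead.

term : Int
usage: f=1; r=1; h=1; g (bound)=1; q (bound)=1
order of uses: q, g, f, r, h
typing: ✓ — Int
across the five disciplines: ordered ✓; linear ✓; affine ✓; relevant ✓; unrestricted ✓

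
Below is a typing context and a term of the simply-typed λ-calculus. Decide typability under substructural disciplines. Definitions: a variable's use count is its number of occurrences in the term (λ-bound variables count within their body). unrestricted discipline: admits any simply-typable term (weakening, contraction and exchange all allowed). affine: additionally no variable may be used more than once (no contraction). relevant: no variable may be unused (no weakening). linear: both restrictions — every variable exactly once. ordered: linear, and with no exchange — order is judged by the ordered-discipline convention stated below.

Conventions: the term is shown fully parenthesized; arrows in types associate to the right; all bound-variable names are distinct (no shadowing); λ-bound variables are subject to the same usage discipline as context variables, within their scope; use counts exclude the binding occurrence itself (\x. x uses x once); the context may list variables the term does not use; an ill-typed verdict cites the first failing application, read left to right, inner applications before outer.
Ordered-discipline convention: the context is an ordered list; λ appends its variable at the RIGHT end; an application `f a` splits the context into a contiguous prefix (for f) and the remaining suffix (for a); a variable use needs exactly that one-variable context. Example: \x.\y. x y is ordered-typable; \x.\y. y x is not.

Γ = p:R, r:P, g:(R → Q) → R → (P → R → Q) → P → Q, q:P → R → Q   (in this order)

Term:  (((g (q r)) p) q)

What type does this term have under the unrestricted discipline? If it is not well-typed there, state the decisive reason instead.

term : P → Q
variable uses: p=1, r=1, g=1, q=2
use order (left to right): g, q, r, p, q
typing: well-typed — term : P → Q
summary: ordered ✗ · linear ✗ · affine ✗ · relevant ✓ · unrestricted ✓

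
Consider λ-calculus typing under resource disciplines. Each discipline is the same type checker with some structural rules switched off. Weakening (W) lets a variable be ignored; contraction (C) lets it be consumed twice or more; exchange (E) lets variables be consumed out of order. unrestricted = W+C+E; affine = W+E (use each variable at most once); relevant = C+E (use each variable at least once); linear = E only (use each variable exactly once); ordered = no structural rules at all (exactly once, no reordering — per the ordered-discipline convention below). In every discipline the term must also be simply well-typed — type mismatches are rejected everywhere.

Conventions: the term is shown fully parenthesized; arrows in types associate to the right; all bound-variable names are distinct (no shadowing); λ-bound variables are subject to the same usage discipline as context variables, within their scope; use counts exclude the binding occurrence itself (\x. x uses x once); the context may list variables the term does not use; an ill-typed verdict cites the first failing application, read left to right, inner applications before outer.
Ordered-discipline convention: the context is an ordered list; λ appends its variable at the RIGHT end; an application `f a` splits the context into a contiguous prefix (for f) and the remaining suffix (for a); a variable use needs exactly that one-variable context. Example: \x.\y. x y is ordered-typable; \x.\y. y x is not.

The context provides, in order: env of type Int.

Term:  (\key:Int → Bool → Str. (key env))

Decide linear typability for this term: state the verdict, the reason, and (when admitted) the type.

yes — exactly-once usage across env, key; term : (Int → Bool → Str) → Bool → Str
use counts: env: 1×; key (λ-bound): 1×
left-to-right use order: key, env
typing: well-typed at (Int → Bool → Str) → Bool → Str
across the five disciplines: ordered ✗ · linear ✓ · affine ✓ · relevant ✓ · unrestricted ✓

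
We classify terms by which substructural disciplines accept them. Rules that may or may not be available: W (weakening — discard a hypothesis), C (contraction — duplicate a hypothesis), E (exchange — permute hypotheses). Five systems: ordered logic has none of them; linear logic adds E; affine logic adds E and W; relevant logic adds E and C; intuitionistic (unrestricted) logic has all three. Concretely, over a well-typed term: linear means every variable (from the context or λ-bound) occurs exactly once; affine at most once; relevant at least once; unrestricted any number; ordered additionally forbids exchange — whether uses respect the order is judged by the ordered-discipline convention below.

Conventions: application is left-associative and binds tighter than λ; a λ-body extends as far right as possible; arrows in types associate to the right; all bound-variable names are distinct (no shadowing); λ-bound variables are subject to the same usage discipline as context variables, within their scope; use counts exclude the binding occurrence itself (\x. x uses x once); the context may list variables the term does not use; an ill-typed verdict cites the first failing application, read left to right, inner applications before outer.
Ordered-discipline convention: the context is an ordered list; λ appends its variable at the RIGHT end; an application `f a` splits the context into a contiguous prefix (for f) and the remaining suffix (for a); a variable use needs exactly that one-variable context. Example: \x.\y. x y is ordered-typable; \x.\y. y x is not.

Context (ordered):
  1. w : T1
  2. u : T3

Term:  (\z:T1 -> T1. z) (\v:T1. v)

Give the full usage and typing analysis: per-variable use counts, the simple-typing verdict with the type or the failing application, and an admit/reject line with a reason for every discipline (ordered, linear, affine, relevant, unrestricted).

counts: w ×0; u ×0; z (λ-bound) ×1; v (λ-bound) ×1
left-to-right use order: z, v
typing: well-typed at T1 -> T1
ordered ✗ (unused: w, u — weakening required)
linear ✗ (unused: w, u — weakening required)
affine ✓ (w, u, z, v: no repeats, contraction unneeded)
relevant ✗ (unused: w, u — weakening required)
unrestricted ✓ (typability at T1 -> T1 is all that's needed)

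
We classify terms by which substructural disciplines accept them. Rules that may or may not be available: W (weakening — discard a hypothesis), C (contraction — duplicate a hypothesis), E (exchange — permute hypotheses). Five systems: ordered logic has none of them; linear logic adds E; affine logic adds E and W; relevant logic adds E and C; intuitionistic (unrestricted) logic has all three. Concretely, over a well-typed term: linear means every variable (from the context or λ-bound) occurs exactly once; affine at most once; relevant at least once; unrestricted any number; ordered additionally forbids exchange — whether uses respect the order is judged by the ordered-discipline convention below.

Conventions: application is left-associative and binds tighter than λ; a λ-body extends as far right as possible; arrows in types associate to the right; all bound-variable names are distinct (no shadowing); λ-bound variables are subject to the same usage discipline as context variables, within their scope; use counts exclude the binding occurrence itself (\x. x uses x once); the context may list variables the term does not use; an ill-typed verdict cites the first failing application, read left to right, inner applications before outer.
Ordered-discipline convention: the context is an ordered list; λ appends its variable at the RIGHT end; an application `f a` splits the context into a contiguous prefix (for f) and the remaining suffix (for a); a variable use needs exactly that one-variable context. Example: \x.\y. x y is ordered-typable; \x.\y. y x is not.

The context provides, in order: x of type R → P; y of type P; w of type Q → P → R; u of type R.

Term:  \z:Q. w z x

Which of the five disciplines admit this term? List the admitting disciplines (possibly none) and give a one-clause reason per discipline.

admitted in: none
use counts: x ×1; y ×0; w ×1; u ×0; z (λ-bound) ×1
left-to-right use order: w, z, x
typing: ill-typed: an argument R → P mismatches the expected P
ordered ✗ (a type mismatch blocks all five)
linear ✗ (the type mismatch rejects it)
affine ✗ (not simply typable)
relevant ✗ (fails simple typing)
unrestricted ✗ (a type mismatch blocks all five)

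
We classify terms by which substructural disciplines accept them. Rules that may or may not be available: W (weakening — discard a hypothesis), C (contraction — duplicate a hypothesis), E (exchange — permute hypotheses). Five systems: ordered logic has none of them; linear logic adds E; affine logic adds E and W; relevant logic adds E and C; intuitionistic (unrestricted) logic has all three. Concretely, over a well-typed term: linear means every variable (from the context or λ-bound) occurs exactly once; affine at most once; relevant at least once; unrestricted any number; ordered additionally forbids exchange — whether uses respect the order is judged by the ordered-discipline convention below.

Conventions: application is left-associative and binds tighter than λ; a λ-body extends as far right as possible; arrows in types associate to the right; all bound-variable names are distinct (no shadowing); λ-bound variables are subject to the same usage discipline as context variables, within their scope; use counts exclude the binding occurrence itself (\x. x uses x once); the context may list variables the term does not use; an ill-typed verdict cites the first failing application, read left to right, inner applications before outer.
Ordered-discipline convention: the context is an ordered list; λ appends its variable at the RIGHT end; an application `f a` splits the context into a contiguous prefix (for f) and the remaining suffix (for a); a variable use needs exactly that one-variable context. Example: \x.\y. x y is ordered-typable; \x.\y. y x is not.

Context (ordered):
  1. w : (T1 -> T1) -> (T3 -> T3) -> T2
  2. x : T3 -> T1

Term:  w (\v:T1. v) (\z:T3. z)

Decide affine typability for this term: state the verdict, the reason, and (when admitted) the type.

yes — w, x, v, z: no repeats, contraction unneeded; term : T2
use counts: w ×1, x ×0, v (λ-bound) ×1, z (λ-bound) ×1
left-to-right use order: w, v, z
typing: the term checks, with type T2
per-discipline verdicts: ordered ✗, linear ✗, affine ✓, relevant ✗, unrestricted ✓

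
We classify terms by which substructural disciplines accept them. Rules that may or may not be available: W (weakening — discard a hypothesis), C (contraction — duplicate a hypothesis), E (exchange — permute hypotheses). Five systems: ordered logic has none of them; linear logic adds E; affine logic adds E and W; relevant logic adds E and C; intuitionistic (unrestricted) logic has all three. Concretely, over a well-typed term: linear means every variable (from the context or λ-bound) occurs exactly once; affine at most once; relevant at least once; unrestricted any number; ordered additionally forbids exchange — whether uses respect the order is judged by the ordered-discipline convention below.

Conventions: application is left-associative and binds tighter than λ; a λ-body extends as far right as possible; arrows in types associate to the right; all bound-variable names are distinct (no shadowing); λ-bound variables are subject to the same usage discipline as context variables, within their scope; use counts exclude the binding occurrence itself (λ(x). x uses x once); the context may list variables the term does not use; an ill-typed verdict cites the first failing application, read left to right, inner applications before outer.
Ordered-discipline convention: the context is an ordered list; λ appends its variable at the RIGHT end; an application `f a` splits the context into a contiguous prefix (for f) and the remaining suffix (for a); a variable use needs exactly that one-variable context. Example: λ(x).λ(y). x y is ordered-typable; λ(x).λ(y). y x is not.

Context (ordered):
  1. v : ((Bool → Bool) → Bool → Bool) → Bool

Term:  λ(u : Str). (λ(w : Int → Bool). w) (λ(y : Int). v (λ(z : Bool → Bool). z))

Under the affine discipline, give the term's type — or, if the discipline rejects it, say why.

term : Str → Int → Bool
variable uses: v: 1×; u (bound): 0×; w (bound): 1×; y (bound): 0×; z (bound): 1×
left-to-right use order: w, v, z
typing: the term checks, with type Str → Int → Bool
summary: ordered ✗ · linear ✗ · affine ✓ · relevant ✗ · unrestricted ✓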